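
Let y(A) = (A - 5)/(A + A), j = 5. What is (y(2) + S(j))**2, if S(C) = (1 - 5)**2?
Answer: 3721/16 ≈ 232.56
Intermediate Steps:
S(C) = 16 (S(C) = (-4)**2 = 16)
y(A) = (-5 + A)/(2*A) (y(A) = (-5 + A)/((2*A)) = (-5 + A)*(1/(2*A)) = (-5 + A)/(2*A))
(y(2) + S(j))**2 = ((1/2)*(-5 + 2)/2 + 16)**2 = ((1/2)*(1/2)*(-3) + 16)**2 = (-3/4 + 16)**2 = (61/4)**2 = 3721/16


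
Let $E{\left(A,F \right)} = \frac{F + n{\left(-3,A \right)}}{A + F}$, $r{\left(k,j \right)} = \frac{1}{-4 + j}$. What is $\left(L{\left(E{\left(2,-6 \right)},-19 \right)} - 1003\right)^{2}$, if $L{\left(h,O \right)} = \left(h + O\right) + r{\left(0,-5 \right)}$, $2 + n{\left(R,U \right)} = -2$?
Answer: $\frac{336832609}{324} \approx 1.0396 \cdot 10^{6}$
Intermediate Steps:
$n{\left(R,U \right)} = -4$ ($n{\left(R,U \right)} = -2 - 2 = -4$)
$E{\left(A,F \right)} = \frac{-4 + F}{A + F}$ ($E{\left(A,F \right)} = \frac{F - 4}{A + F} = \frac{-4 + F}{A + F}$)
$L{\left(h,O \right)} = - \frac{1}{9} + O + h$ ($L{\left(h,O \right)} = \left(h + O\right) + \frac{1}{-4 - 5} = \left(O + h\right) + \frac{1}{-9} = \left(O + h\right) - \frac{1}{9} = - \frac{1}{9} + O + h$)
$\left(L{\left(E{\left(2,-6 \right)},-19 \right)} - 1003\right)^{2} = \left(\left(- \frac{1}{9} - 19 + \frac{-4 - 6}{2 - 6}\right) - 1003\right)^{2} = \left(\left(- \frac{1}{9} - 19 + \frac{1}{-4} \left(-10\right)\right) - 1003\right)^{2} = \left(\left(- \frac{1}{9} - 19 - - \frac{5}{2}\right) - 1003\right)^{2} = \left(\left(- \frac{1}{9} - 19 + \frac{5}{2}\right) - 1003\right)^{2} = \left(- \frac{299}{18} - 1003\right)^{2} = \left(- \frac{18353}{18}\right)^{2} = \frac{336832609}{324}$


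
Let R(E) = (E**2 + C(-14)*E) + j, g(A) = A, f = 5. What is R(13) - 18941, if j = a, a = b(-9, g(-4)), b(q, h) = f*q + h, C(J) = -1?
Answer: -18834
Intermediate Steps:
b(q, h) = h + 5*q (b(q, h) = 5*q + h = h + 5*q)
a = -49 (a = -4 + 5*(-9) = -4 - 45 = -49)
j = -49
R(E) = -49 + E**2 - E (R(E) = (E**2 - E) - 49 = -49 + E**2 - E)
R(13) - 18941 = (-49 + 13**2 - 1*13) - 18941 = (-49 + 169 - 13) - 18941 = 107 - 18941 = -18834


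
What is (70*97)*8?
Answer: 54320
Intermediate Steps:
(70*97)*8 = 6790*8 = 54320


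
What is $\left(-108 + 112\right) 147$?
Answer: $588$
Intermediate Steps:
$\left(-108 + 112\right) 147 = 4 \cdot 147 = 588$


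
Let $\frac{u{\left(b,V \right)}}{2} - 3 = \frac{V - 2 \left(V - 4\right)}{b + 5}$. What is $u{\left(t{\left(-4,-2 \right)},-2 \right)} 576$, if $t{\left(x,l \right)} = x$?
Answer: $14976$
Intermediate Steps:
$u{\left(b,V \right)} = 6 + \frac{2 \left(8 - V\right)}{5 + b}$ ($u{\left(b,V \right)} = 6 + 2 \frac{V - 2 \left(V - 4\right)}{b + 5} = 6 + 2 \frac{V - 2 \left(-4 + V\right)}{5 + b} = 6 + 2 \frac{V - \left(-8 + 2 V\right)}{5 + b} = 6 + 2 \frac{8 - V}{5 + b} = 6 + \frac{2 \left(8 - V\right)}{5 + b}$)
$u{\left(t{\left(-4,-2 \right)},-2 \right)} 576 = \frac{2 \left(23 - -2 + 3 \left(-4\right)\right)}{5 - 4} \cdot 576 = \frac{2 \left(23 + 2 - 12\right)}{1} \cdot 576 = 2 \cdot 1 \cdot 13 \cdot 576 = 26 \cdot 576 = 14976$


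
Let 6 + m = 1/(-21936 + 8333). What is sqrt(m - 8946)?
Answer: I*sqrt(1656492497371)/13603 ≈ 94.615*I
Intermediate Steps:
m = -81619/13603 (m = -6 + 1/(-21936 + 8333) = -6 + 1/(-13603) = -6 - 1/13603 = -81619/13603 ≈ -6.0001)
sqrt(m - 8946) = sqrt(-81619/13603 - 8946) = sqrt(-121774057/13603) = I*sqrt(1656492497371)/13603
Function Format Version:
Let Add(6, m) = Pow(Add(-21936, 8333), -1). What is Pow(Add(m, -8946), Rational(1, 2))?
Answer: Mul(Rational(1, 13603), I, Pow(1656492497371, Rational(1, 2))) ≈ Mul(94.615, I)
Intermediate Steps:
m = Rational(-81619, 13603) (m = Add(-6, Pow(Add(-21936, 8333), -1)) = Add(-6, Pow(-13603, -1)) = Add(-6, Rational(-1, 13603)) = Rational(-81619, 13603) ≈ -6.0001)
Pow(Add(m, -8946), Rational(1, 2)) = Pow(Add(Rational(-81619, 13603), -8946), Rational(1, 2)) = Pow(Rational(-121774057, 13603), Rational(1, 2)) = Mul(Rational(1, 13603), I, Pow(1656492497371, Rational(1, 2)))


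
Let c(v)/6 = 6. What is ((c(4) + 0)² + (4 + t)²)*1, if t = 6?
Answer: 1396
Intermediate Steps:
c(v) = 36 (c(v) = 6*6 = 36)
((c(4) + 0)² + (4 + t)²)*1 = ((36 + 0)² + (4 + 6)²)*1 = (36² + 10²)*1 = (1296 + 100)*1 = 1396*1 = 1396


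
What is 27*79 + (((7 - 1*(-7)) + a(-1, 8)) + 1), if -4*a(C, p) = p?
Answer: 2146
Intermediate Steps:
a(C, p) = -p/4
27*79 + (((7 - 1*(-7)) + a(-1, 8)) + 1) = 27*79 + (((7 - 1*(-7)) - ¼*8) + 1) = 2133 + (((7 + 7) - 2) + 1) = 2133 + ((14 - 2) + 1) = 2133 + (12 + 1) = 2133 + 13 = 2146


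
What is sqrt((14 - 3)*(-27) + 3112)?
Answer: sqrt(2815) ≈ 53.057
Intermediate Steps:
sqrt((14 - 3)*(-27) + 3112) = sqrt(11*(-27) + 3112) = sqrt(-297 + 3112) = sqrt(2815)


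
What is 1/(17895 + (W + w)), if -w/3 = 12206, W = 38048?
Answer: 1/19325 ≈ 5.1746e-5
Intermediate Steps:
w = -36618 (w = -3*12206 = -36618)
1/(17895 + (W + w)) = 1/(17895 + (38048 - 36618)) = 1/(17895 + 1430) = 1/19325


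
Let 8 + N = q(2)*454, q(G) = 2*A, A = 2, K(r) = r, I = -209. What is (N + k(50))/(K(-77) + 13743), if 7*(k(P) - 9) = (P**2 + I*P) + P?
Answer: 4819/95662 ≈ 0.050375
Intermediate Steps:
k(P) = 9 - 208*P/7 + P**2/7 (k(P) = 9 + ((P**2 - 209*P) + P)/7 = 9 + (P**2 - 208*P)/7 = 9 + (-208*P/7 + P**2/7) = 9 - 208*P/7 + P**2/7)
q(G) = 4 (q(G) = 2*2 = 4)
N = 1808 (N = -8 + 4*454 = -8 + 1816 = 1808)
(N + k(50))/(K(-77) + 13743) = (1808 + (9 - 208/7*50 + (1/7)*50**2))/(-77 + 13743) = (1808 + (9 - 10400/7 + (1/7)*2500))/13666 = (1808 + (9 - 10400/7 + 2500/7))*(1/13666) = (1808 - 7837/7)*(1/13666) = (4819/7)*(1/13666) = 4819/95662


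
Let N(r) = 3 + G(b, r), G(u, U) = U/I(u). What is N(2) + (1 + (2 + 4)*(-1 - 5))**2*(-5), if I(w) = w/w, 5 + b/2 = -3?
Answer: -6120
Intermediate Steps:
b = -16 (b = -10 + 2*(-3) = -10 - 6 = -16)
I(w) = 1
G(u, U) = U (G(u, U) = U/1 = U*1 = U)
N(r) = 3 + r
N(2) + (1 + (2 + 4)*(-1 - 5))**2*(-5) = (3 + 2) + (1 + (2 + 4)*(-1 - 5))**2*(-5) = 5 + (1 + 6*(-6))**2*(-5) = 5 + (1 - 36)**2*(-5) = 5 + (-35)**2*(-5) = 5 + 1225*(-5) = 5 - 6125 = -6120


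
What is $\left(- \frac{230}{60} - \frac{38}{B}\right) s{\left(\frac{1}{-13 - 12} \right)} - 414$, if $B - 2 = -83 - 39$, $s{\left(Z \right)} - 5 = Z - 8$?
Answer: $- \frac{151241}{375} \approx -403.31$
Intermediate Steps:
$s{\left(Z \right)} = -3 + Z$ ($s{\left(Z \right)} = 5 + \left(Z - 8\right) = 5 + \left(-8 + Z\right) = -3 + Z$)
$B = -120$ ($B = 2 - 122 = -120$)
$\left(- \frac{230}{60} - \frac{38}{B}\right) s{\left(\frac{1}{-13 - 12} \right)} - 414 = \left(- \frac{230}{60} - \frac{38}{-120}\right) \left(-3 + \frac{1}{-13 - 12}\right) - 414 = \left(\left(-230\right) \frac{1}{60} - - \frac{19}{60}\right) \left(-3 + \frac{1}{-25}\right) - 414 = \left(- \frac{23}{6} + \frac{19}{60}\right) \left(-3 - \frac{1}{25}\right) - 414 = \left(- \frac{211}{60}\right) \left(- \frac{76}{25}\right) - 414 = \frac{4009}{375} - 414 = - \frac{151241}{375}$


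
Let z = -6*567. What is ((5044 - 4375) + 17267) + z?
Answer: 14534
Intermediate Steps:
z = -3402
((5044 - 4375) + 17267) + z = ((5044 - 4375) + 17267) - 3402 = (669 + 17267) - 3402 = 17936 - 3402 = 14534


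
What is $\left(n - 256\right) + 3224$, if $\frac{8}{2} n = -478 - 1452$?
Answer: $\frac{4971}{2} \approx 2485.5$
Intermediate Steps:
$n = - \frac{965}{2}$ ($n = \frac{-478 - 1452}{4} = \frac{1}{4} \left(-1930\right) = - \frac{965}{2} \approx -482.5$)
$\left(n - 256\right) + 3224 = \left(- \frac{965}{2} - 256\right) + 3224 = - \frac{1477}{2} + 3224 = \frac{4971}{2}$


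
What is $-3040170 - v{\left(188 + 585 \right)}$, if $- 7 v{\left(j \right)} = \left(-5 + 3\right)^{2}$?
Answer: $- \frac{21281186}{7} \approx -3.0402 \cdot 10^{6}$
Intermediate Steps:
$v{\left(j \right)} = - \frac{4}{7}$ ($v{\left(j \right)} = - \frac{\left(-5 + 3\right)^{2}}{7} = - \frac{\left(-2\right)^{2}}{7} = \left(- \frac{1}{7}\right) 4 = - \frac{4}{7}$)
$-3040170 - v{\left(188 + 585 \right)} = -3040170 - - \frac{4}{7} = -3040170 + \frac{4}{7} = - \frac{21281186}{7}$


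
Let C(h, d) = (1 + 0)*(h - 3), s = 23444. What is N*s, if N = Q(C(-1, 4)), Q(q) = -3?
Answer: -70332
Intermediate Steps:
C(h, d) = -3 + h (C(h, d) = 1*(-3 + h) = -3 + h)
N = -3
N*s = -3*23444 = -70332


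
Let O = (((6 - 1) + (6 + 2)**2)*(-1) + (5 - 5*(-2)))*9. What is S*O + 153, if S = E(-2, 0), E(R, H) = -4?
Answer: 2097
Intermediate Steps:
S = -4
O = -486 (O = ((5 + 8**2)*(-1) + (5 + 10))*9 = ((5 + 64)*(-1) + 15)*9 = (69*(-1) + 15)*9 = (-69 + 15)*9 = -54*9 = -486)
S*O + 153 = -4*(-486) + 153 = 1944 + 153 = 2097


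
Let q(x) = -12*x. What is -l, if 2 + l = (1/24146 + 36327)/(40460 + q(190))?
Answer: 966636817/921894280 ≈ 1.0485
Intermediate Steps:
l = -966636817/921894280 (l = -2 + (1/24146 + 36327)/(40460 - 12*190) = -2 + (1/24146 + 36327)/(40460 - 2280) = -2 + (877151743/24146)/38180 = -2 + (877151743/24146)*(1/38180) = -2 + 877151743/921894280 = -966636817/921894280 ≈ -1.0485)
-l = -1*(-966636817/921894280) = 966636817/921894280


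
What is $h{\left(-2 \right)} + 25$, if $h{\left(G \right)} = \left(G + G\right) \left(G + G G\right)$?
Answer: $17$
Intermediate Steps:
$h{\left(G \right)} = 2 G \left(G + G^{2}\right)$
$h{\left(-2 \right)} + 25 = 2 \left(-2\right)^{2} \left(1 - 2\right) + 25 = 2 \cdot 4 \left(-1\right) + 25 = -8 + 25 = 17$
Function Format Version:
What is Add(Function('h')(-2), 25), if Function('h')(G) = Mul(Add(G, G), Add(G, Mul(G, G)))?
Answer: 17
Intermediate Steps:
Function('h')(G) = Mul(2, G, Add(G, Pow(G, 2))) (Function('h')(G) = Mul(Mul(2, G), Add(G, Pow(G, 2))) = Mul(2, G, Add(G, Pow(G, 2))))
Add(Function('h')(-2), 25) = Add(Mul(2, Pow(-2, 2), Add(1, -2)), 25) = Add(Mul(2, 4, -1), 25) = Add(-8, 25) = 17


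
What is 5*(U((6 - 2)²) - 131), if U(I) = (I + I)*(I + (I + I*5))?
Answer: 17265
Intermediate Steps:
U(I) = 14*I² (U(I) = (2*I)*(I + (I + 5*I)) = (2*I)*(I + 6*I) = (2*I)*(7*I) = 14*I²)
5*(U((6 - 2)²) - 131) = 5*(14*((6 - 2)²)² - 131) = 5*(14*(4²)² - 131) = 5*(14*16² - 131) = 5*(14*256 - 131) = 5*(3584 - 131) = 5*3453 = 17265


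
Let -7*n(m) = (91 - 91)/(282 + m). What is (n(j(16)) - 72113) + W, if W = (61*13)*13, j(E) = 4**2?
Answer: -61804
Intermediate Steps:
j(E) = 16
n(m) = 0 (n(m) = -(91 - 91)/(7*(282 + m)) = -0/(282 + m) = -1/7*0 = 0)
W = 10309 (W = 793*13 = 10309)
(n(j(16)) - 72113) + W = (0 - 72113) + 10309 = -72113 + 10309 = -61804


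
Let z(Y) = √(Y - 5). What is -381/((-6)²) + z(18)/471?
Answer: -127/12 + √13/471 ≈ -10.576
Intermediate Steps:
z(Y) = √(-5 + Y)
-381/((-6)²) + z(18)/471 = -381/((-6)²) + √(-5 + 18)/471 = -381/36 + √13*(1/471) = -381*1/36 + √13/471 = -127/12 + √13/471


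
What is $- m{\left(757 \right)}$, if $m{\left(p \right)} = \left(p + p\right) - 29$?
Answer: $-1485$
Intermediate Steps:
$m{\left(p \right)} = -29 + 2 p$ ($m{\left(p \right)} = 2 p - 29 = -29 + 2 p$)
$- m{\left(757 \right)} = - (-29 + 2 \cdot 757) = - (-29 + 1514) = \left(-1\right) 1485 = -1485$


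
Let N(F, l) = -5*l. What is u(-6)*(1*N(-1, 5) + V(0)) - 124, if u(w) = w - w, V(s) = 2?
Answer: -124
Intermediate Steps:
u(w) = 0
u(-6)*(1*N(-1, 5) + V(0)) - 124 = 0*(1*(-5*5) + 2) - 124 = 0*(1*(-25) + 2) - 124 = 0*(-25 + 2) - 124 = 0*(-23) - 124 = 0 - 124 = -124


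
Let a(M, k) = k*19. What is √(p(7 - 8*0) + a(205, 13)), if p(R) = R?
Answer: √254 ≈ 15.937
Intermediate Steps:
a(M, k) = 19*k
√(p(7 - 8*0) + a(205, 13)) = √((7 - 8*0) + 19*13) = √((7 - 1*0) + 247) = √((7 + 0) + 247) = √(7 + 247) = √254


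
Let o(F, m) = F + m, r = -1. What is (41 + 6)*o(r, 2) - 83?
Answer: -36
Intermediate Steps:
(41 + 6)*o(r, 2) - 83 = (41 + 6)*(-1 + 2) - 83 = 47*1 - 83 = 47 - 83 = -36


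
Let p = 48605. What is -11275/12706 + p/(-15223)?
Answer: -789214455/193423438 ≈ -4.0802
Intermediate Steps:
-11275/12706 + p/(-15223) = -11275/12706 + 48605/(-15223) = -11275*1/12706 + 48605*(-1/15223) = -11275/12706 - 48605/15223 = -789214455/193423438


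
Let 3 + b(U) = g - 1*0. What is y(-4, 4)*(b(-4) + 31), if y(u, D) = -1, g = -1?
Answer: -27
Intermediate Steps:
b(U) = -4 (b(U) = -3 + (-1 - 1*0) = -3 + (-1 + 0) = -3 - 1 = -4)
y(-4, 4)*(b(-4) + 31) = -(-4 + 31) = -1*27 = -27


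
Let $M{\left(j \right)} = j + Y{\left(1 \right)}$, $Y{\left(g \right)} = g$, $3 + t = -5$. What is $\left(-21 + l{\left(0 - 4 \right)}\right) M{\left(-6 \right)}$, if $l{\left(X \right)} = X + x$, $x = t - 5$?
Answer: $190$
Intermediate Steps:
$t = -8$ ($t = -3 - 5 = -8$)
$x = -13$ ($x = -8 - 5 = -13$)
$M{\left(j \right)} = 1 + j$ ($M{\left(j \right)} = j + 1 = 1 + j$)
$l{\left(X \right)} = -13 + X$ ($l{\left(X \right)} = X - 13 = -13 + X$)
$\left(-21 + l{\left(0 - 4 \right)}\right) M{\left(-6 \right)} = \left(-21 + \left(-13 + \left(0 - 4\right)\right)\right) \left(1 - 6\right) = \left(-21 - 17\right) \left(-5\right) = \left(-38\right) \left(-5\right) = 190$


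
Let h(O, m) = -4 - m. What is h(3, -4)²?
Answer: 0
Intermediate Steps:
h(3, -4)² = (-4 - 1*(-4))² = (-4 + 4)² = 0² = 0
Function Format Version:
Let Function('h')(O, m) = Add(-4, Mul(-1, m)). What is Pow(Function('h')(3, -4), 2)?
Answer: 0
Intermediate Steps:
Pow(Function('h')(3, -4), 2) = Pow(Add(-4, Mul(-1, -4)), 2) = Pow(Add(-4, 4), 2) = Pow(0, 2) = 0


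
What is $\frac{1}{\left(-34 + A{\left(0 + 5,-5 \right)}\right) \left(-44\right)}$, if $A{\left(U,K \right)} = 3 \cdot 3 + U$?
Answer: $\frac{1}{880} \approx 0.0011364$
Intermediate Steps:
$A{\left(U,K \right)} = 9 + U$
$\frac{1}{\left(-34 + A{\left(0 + 5,-5 \right)}\right) \left(-44\right)} = \frac{1}{\left(-34 + \left(9 + \left(0 + 5\right)\right)\right) \left(-44\right)} = \frac{1}{\left(-34 + \left(9 + 5\right)\right) \left(-44\right)} = \frac{1}{\left(-34 + 14\right) \left(-44\right)} = \frac{1}{\left(-20\right) \left(-44\right)} = \frac{1}{880}$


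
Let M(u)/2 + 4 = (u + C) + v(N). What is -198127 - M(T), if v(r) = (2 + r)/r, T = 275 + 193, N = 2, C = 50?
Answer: -199159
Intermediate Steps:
T = 468
v(r) = (2 + r)/r
M(u) = 96 + 2*u (M(u) = -8 + 2*((u + 50) + (2 + 2)/2) = -8 + 2*((50 + u) + (½)*4) = -8 + 2*((50 + u) + 2) = -8 + 2*(52 + u) = -8 + (104 + 2*u) = 96 + 2*u)
-198127 - M(T) = -198127 - (96 + 2*468) = -198127 - (96 + 936) = -198127 - 1*1032 = -198127 - 1032 = -199159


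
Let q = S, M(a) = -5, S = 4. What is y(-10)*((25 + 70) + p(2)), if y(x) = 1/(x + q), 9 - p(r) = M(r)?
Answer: -109/6 ≈ -18.167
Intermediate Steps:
p(r) = 14 (p(r) = 9 - 1*(-5) = 9 + 5 = 14)
q = 4
y(x) = 1/(4 + x) (y(x) = 1/(x + 4) = 1/(4 + x))
y(-10)*((25 + 70) + p(2)) = ((25 + 70) + 14)/(4 - 10) = (95 + 14)/(-6) = -1/6*109 = -109/6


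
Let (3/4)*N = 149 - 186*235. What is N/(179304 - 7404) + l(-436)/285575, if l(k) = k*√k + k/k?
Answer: -497592146/1472710275 - 872*I*√109/285575 ≈ -0.33787 - 0.031879*I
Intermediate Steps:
N = -174244/3 (N = 4*(149 - 186*235)/3 = 4*(149 - 43710)/3 = (4/3)*(-43561) = -174244/3 ≈ -58081.)
l(k) = 1 + k^(3/2) (l(k) = k^(3/2) + 1 = 1 + k^(3/2))
N/(179304 - 7404) + l(-436)/285575 = -174244/(3*(179304 - 7404)) + (1 + (-436)^(3/2))/285575 = -174244/3/171900 + (1 - 872*I*√109)*(1/285575) = -174244/3*1/171900 + (1/285575 - 872*I*√109/285575) = -43561/128925 + (1/285575 - 872*I*√109/285575) = -497592146/1472710275 - 872*I*√109/285575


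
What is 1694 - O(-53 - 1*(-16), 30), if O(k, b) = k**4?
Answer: -1872467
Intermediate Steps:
1694 - O(-53 - 1*(-16), 30) = 1694 - (-53 - 1*(-16))**4 = 1694 - (-53 + 16)**4 = 1694 - 1*(-37)**4 = 1694 - 1*1874161 = 1694 - 1874161 = -1872467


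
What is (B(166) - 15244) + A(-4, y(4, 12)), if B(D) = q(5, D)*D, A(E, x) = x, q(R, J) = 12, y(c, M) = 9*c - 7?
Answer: -13223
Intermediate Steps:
y(c, M) = -7 + 9*c
B(D) = 12*D
(B(166) - 15244) + A(-4, y(4, 12)) = (12*166 - 15244) + (-7 + 9*4) = (1992 - 15244) + (-7 + 36) = -13252 + 29 = -13223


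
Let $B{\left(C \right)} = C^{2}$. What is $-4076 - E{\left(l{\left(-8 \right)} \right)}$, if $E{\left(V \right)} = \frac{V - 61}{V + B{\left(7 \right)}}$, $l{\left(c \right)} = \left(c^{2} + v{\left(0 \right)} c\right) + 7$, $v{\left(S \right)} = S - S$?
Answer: $- \frac{48913}{12} \approx -4076.1$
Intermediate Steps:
$v{\left(S \right)} = 0$
$l{\left(c \right)} = 7 + c^{2}$ ($l{\left(c \right)} = \left(c^{2} + 0 c\right) + 7 = \left(c^{2} + 0\right) + 7 = c^{2} + 7 = 7 + c^{2}$)
$E{\left(V \right)} = \frac{-61 + V}{49 + V}$ ($E{\left(V \right)} = \frac{V - 61}{V + 7^{2}} = \frac{-61 + V}{V + 49} = \frac{-61 + V}{49 + V}$)
$-4076 - E{\left(l{\left(-8 \right)} \right)} = -4076 - \frac{-61 + \left(7 + \left(-8\right)^{2}\right)}{49 + \left(7 + \left(-8\right)^{2}\right)} = -4076 - \frac{-61 + \left(7 + 64\right)}{49 + \left(7 + 64\right)} = -4076 - \frac{-61 + 71}{49 + 71} = -4076 - \frac{1}{120} \cdot 10 = -4076 - \frac{1}{12} = - \frac{48913}{12}$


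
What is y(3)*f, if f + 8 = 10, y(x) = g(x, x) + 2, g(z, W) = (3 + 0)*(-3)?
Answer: -14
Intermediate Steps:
g(z, W) = -9 (g(z, W) = 3*(-3) = -9)
y(x) = -7 (y(x) = -9 + 2 = -7)
f = 2 (f = -8 + 10 = 2)
y(3)*f = -7*2 = -14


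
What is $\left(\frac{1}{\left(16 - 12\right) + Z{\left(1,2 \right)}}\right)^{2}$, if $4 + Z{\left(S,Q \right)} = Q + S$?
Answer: $\frac{1}{9} \approx 0.11111$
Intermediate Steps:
$Z{\left(S,Q \right)} = -4 + Q + S$ ($Z{\left(S,Q \right)} = -4 + \left(Q + S\right) = -4 + Q + S$)
$\left(\frac{1}{\left(16 - 12\right) + Z{\left(1,2 \right)}}\right)^{2} = \left(\frac{1}{\left(16 - 12\right) + \left(-4 + 2 + 1\right)}\right)^{2} = \left(\frac{1}{\left(16 - 12\right) - 1}\right)^{2} = \left(\frac{1}{4 - 1}\right)^{2} = \left(\frac{1}{3}\right)^{2} = \frac{1}{9}$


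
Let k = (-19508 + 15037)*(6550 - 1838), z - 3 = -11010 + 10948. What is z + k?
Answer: -21067411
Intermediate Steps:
z = -59 (z = 3 + (-11010 + 10948) = 3 - 62 = -59)
k = -21067352 (k = -4471*4712 = -21067352)
z + k = -59 - 21067352 = -21067411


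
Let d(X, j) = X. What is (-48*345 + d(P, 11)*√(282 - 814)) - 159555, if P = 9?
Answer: -176115 + 18*I*√133 ≈ -1.7612e+5 + 207.59*I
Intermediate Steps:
(-48*345 + d(P, 11)*√(282 - 814)) - 159555 = (-48*345 + 9*√(282 - 814)) - 159555 = (-16560 + 9*√(-532)) - 159555 = (-16560 + 9*(2*I*√133)) - 159555 = (-16560 + 18*I*√133) - 159555 = -176115 + 18*I*√133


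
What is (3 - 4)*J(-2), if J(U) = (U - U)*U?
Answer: 0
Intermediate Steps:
J(U) = 0 (J(U) = 0*U = 0)
(3 - 4)*J(-2) = (3 - 4)*0 = -1*0 = 0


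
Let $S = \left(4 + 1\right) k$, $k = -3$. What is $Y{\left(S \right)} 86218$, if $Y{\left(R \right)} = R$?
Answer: $-1293270$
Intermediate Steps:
$S = -15$ ($S = \left(4 + 1\right) \left(-3\right) = 5 \left(-3\right) = -15$)
$Y{\left(S \right)} 86218 = \left(-15\right) 86218 = -1293270$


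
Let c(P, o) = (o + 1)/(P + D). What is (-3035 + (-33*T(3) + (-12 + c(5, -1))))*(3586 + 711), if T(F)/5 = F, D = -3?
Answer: -15219974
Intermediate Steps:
c(P, o) = (1 + o)/(-3 + P) (c(P, o) = (o + 1)/(P - 3) = (1 + o)/(-3 + P))
T(F) = 5*F
(-3035 + (-33*T(3) + (-12 + c(5, -1))))*(3586 + 711) = (-3035 + (-165*3 + (-12 + (1 - 1)/(-3 + 5))))*(3586 + 711) = (-3035 + (-33*15 + (-12 + 0/2)))*4297 = (-3035 + (-495 + (-12 + (1/2)*0)))*4297 = (-3035 + (-495 + (-12 + 0)))*4297 = (-3035 + (-495 - 12))*4297 = (-3035 - 507)*4297 = -3542*4297 = -15219974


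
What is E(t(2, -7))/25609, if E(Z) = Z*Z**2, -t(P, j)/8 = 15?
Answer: -1728000/25609 ≈ -67.476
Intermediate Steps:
t(P, j) = -120 (t(P, j) = -8*15 = -120)
E(Z) = Z**3
E(t(2, -7))/25609 = (-120)**3/25609 = -1728000*1/25609 = -1728000/25609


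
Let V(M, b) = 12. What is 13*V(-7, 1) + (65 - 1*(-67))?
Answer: 288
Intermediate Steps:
13*V(-7, 1) + (65 - 1*(-67)) = 13*12 + (65 - 1*(-67)) = 156 + (65 + 67) = 156 + 132 = 288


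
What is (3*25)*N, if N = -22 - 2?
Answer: -1800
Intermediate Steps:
N = -24
(3*25)*N = (3*25)*(-24) = 75*(-24) = -1800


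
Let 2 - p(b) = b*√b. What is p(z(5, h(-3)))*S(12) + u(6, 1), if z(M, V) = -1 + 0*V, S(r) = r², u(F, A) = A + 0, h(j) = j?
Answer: 289 + 144*I ≈ 289.0 + 144.0*I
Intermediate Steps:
u(F, A) = A
z(M, V) = -1 (z(M, V) = -1 + 0 = -1)
p(b) = 2 - b^(3/2) (p(b) = 2 - b*√b = 2 - b^(3/2))
p(z(5, h(-3)))*S(12) + u(6, 1) = (2 - (-1)^(3/2))*12² + 1 = (2 - (-1)*I)*144 + 1 = (2 + I)*144 + 1 = (288 + 144*I) + 1 = 289 + 144*I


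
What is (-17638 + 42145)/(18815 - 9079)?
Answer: 24507/9736 ≈ 2.5172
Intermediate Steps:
(-17638 + 42145)/(18815 - 9079) = 24507/9736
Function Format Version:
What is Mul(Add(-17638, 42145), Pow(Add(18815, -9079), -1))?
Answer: Rational(24507, 9736) ≈ 2.5172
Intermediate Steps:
Mul(Add(-17638, 42145), Pow(Add(18815, -9079), -1)) = Mul(24507, Pow(9736, -1)) = Mul(24507, Rational(1, 9736)) = Rational(24507, 9736)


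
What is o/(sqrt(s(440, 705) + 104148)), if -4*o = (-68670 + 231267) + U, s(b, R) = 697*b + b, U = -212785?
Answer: 12547*sqrt(102817)/205634 ≈ 19.565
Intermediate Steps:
s(b, R) = 698*b
o = 12547 (o = -((-68670 + 231267) - 212785)/4 = -(162597 - 212785)/4 = -1/4*(-50188) = 12547)
o/(sqrt(s(440, 705) + 104148)) = 12547/(sqrt(698*440 + 104148)) = 12547/(sqrt(307120 + 104148)) = 12547/(sqrt(411268)) = 12547/((2*sqrt(102817))) = 12547*(sqrt(102817)/205634) = 12547*sqrt(102817)/205634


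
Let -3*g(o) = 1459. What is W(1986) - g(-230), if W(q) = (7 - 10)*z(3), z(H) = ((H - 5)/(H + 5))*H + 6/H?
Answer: 5791/12 ≈ 482.58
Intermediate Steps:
g(o) = -1459/3 (g(o) = -1/3*1459 = -1459/3)
z(H) = 6/H + H*(-5 + H)/(5 + H) (z(H) = ((-5 + H)/(5 + H))*H + 6/H = H*(-5 + H)/(5 + H) + 6/H = 6/H + H*(-5 + H)/(5 + H))
W(q) = -15/4 (W(q) = (7 - 10)*((30 + 3**3 - 5*3**2 + 6*3)/(3*(5 + 3))) = -(30 + 27 - 5*9 + 18)/8 = -(30 + 27 - 45 + 18)/8 = -30/8 = -3*5/4 = -15/4)
W(1986) - g(-230) = -15/4 - 1*(-1459/3) = -15/4 + 1459/3 = 5791/12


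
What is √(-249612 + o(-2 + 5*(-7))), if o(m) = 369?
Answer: I*√249243 ≈ 499.24*I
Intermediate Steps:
√(-249612 + o(-2 + 5*(-7))) = √(-249612 + 369) = √(-249243) = I*√249243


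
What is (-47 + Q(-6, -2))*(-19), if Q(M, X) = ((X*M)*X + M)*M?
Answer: -2527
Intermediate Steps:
Q(M, X) = M*(M + M*X²) (Q(M, X) = ((M*X)*X + M)*M = (M*X² + M)*M = (M + M*X²)*M = M*(M + M*X²))
(-47 + Q(-6, -2))*(-19) = (-47 + (-6)²*(1 + (-2)²))*(-19) = (-47 + 36*(1 + 4))*(-19) = (-47 + 36*5)*(-19) = (-47 + 180)*(-19) = 133*(-19) = -2527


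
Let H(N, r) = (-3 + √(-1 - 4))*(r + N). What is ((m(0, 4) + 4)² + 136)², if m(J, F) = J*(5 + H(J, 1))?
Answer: 23104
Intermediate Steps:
H(N, r) = (-3 + I*√5)*(N + r) (H(N, r) = (-3 + √(-5))*(N + r) = (-3 + I*√5)*(N + r))
m(J, F) = J*(2 - 3*J + I*√5 + I*J*√5) (m(J, F) = J*(5 + (-3*J - 3*1 + I*J*√5 + I*1*√5)) = J*(5 + (-3*J - 3 + I*J*√5 + I*√5)) = J*(5 + (-3 - 3*J + I*√5 + I*J*√5)) = J*(2 - 3*J + I*√5 + I*J*√5))
((m(0, 4) + 4)² + 136)² = ((0*(2 - 3*0 + I*√5 + I*0*√5) + 4)² + 136)² = ((0*(2 + 0 + I*√5 + 0) + 4)² + 136)² = ((0*(2 + I*√5) + 4)² + 136)² = ((0 + 4)² + 136)² = (4² + 136)² = (16 + 136)² = 152² = 23104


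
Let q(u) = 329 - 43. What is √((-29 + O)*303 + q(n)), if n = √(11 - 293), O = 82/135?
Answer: I*√1871315/15 ≈ 91.197*I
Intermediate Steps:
O = 82/135 (O = 82*(1/135) = 82/135 ≈ 0.60741)
n = I*√282 (n = √(-282) = I*√282 ≈ 16.793*I)
q(u) = 286
√((-29 + O)*303 + q(n)) = √((-29 + 82/135)*303 + 286) = √(-3833/135*303 + 286) = √(-387133/45 + 286) = √(-374263/45) = I*√1871315/15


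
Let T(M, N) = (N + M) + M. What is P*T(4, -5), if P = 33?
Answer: 99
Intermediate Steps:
T(M, N) = N + 2*M (T(M, N) = (M + N) + M = N + 2*M)
P*T(4, -5) = 33*(-5 + 2*4) = 33*(-5 + 8) = 33*3 = 99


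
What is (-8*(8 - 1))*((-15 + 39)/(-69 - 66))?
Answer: 448/45 ≈ 9.9556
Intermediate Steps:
(-8*(8 - 1))*((-15 + 39)/(-69 - 66)) = (-8*7)*(24/(-135)) = -1344*(-1)/135 = -56*(-8/45) = 448/45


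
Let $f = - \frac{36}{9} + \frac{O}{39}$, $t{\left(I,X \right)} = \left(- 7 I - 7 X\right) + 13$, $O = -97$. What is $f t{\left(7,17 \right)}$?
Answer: $\frac{39215}{39} \approx 1005.5$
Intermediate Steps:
$t{\left(I,X \right)} = 13 - 7 I - 7 X$
$f = - \frac{253}{39}$ ($f = - \frac{36}{9} - \frac{97}{39} = \left(-36\right) \frac{1}{9} - \frac{97}{39} = -4 - \frac{97}{39} = - \frac{253}{39} \approx -6.4872$)
$f t{\left(7,17 \right)} = - \frac{253 \left(13 - 49 - 119\right)}{39} = \left(- \frac{253}{39}\right) \left(-155\right) = \frac{39215}{39}$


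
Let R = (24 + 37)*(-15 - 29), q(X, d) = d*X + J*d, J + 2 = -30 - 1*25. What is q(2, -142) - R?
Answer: 10494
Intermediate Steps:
J = -57 (J = -2 + (-30 - 1*25) = -2 + (-30 - 25) = -2 - 55 = -57)
q(X, d) = -57*d + X*d (q(X, d) = d*X - 57*d = X*d - 57*d = -57*d + X*d)
R = -2684 (R = 61*(-44) = -2684)
q(2, -142) - R = -142*(-57 + 2) - 1*(-2684) = -142*(-55) + 2684 = 7810 + 2684 = 10494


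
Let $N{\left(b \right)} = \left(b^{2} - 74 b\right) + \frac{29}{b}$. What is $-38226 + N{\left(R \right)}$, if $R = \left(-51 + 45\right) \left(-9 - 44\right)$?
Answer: $\frac{12518417}{318} \approx 39366.0$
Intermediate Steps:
$R = 318$ ($R = \left(-6\right) \left(-53\right) = 318$)
$N{\left(b \right)} = b^{2} - 74 b + \frac{29}{b}$
$-38226 + N{\left(R \right)} = -38226 + \frac{29 + 318^{2} \left(-74 + 318\right)}{318} = -38226 + \frac{29 + 101124 \cdot 244}{318} = -38226 + \frac{29 + 24674256}{318} = -38226 + \frac{1}{318} \cdot 24674285 = -38226 + \frac{24674285}{318} = \frac{12518417}{318}$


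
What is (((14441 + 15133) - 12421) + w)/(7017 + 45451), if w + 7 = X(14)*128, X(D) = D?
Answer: 9469/26234 ≈ 0.36094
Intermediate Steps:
w = 1785 (w = -7 + 14*128 = -7 + 1792 = 1785)
(((14441 + 15133) - 12421) + w)/(7017 + 45451) = (((14441 + 15133) - 12421) + 1785)/(7017 + 45451) = ((29574 - 12421) + 1785)/52468 = (17153 + 1785)*(1/52468) = 18938*(1/52468) = 9469/26234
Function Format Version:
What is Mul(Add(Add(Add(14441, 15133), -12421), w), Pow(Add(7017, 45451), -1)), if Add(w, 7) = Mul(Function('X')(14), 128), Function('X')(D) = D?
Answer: Rational(9469, 26234) ≈ 0.36094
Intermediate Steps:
w = 1785 (w = Add(-7, Mul(14, 128)) = Add(-7, 1792) = 1785)
Mul(Add(Add(Add(14441, 15133), -12421), w), Pow(Add(7017, 45451), -1)) = Mul(Add(Add(Add(14441, 15133), -12421), 1785), Pow(Add(7017, 45451), -1)) = Mul(Add(Add(29574, -12421), 1785), Pow(52468, -1)) = Mul(Add(17153, 1785), Rational(1, 52468)) = Mul(18938, Rational(1, 52468)) = Rational(9469, 26234)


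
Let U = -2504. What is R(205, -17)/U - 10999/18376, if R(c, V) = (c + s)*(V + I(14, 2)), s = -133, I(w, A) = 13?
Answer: -2781151/5751688 ≈ -0.48354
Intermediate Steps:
R(c, V) = (-133 + c)*(13 + V) (R(c, V) = (c - 133)*(V + 13) = (-133 + c)*(13 + V))
R(205, -17)/U - 10999/18376 = (-1729 - 133*(-17) + 13*205 - 17*205)/(-2504) - 10999/18376 = (-1729 + 2261 + 2665 - 3485)*(-1/2504) - 10999*1/18376 = -288*(-1/2504) - 10999/18376 = 36/313 - 10999/18376 = -2781151/5751688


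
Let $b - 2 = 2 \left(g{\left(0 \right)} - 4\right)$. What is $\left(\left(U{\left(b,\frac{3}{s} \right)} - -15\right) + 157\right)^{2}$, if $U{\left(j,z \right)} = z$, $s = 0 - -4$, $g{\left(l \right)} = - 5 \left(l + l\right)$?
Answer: $\frac{477481}{16} \approx 29843.0$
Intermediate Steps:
$g{\left(l \right)} = - 10 l$ ($g{\left(l \right)} = - 5 \cdot 2 l = - 10 l$)
$s = 4$ ($s = 0 + 4 = 4$)
$b = -6$ ($b = 2 + 2 \left(\left(-10\right) 0 - 4\right) = 2 + 2 \left(0 - 4\right) = 2 + 2 \left(-4\right) = 2 - 8 = -6$)
$\left(\left(U{\left(b,\frac{3}{s} \right)} - -15\right) + 157\right)^{2} = \left(\left(\frac{3}{4} - -15\right) + 157\right)^{2} = \left(\left(3 \cdot \frac{1}{4} + 15\right) + 157\right)^{2} = \left(\left(\frac{3}{4} + 15\right) + 157\right)^{2} = \left(\frac{63}{4} + 157\right)^{2} = \left(\frac{691}{4}\right)^{2} = \frac{477481}{16}$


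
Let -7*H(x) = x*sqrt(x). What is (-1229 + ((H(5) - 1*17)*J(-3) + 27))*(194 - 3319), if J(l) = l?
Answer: 3596875 - 46875*sqrt(5)/7 ≈ 3.5819e+6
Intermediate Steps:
H(x) = -x**(3/2)/7 (H(x) = -x*sqrt(x)/7 = -x**(3/2)/7)
(-1229 + ((H(5) - 1*17)*J(-3) + 27))*(194 - 3319) = (-1229 + ((-5*sqrt(5)/7 - 1*17)*(-3) + 27))*(194 - 3319) = (-1229 + ((-5*sqrt(5)/7 - 17)*(-3) + 27))*(-3125) = (-1229 + ((-17 - 5*sqrt(5)/7)*(-3) + 27))*(-3125) = (-1229 + ((51 + 15*sqrt(5)/7) + 27))*(-3125) = (-1229 + (78 + 15*sqrt(5)/7))*(-3125) = (-1151 + 15*sqrt(5)/7)*(-3125) = 3596875 - 46875*sqrt(5)/7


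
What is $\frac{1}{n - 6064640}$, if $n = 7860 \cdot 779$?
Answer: $\frac{1}{58300} \approx 1.7153 \cdot 10^{-5}$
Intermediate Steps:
$n = 6122940$
$\frac{1}{n - 6064640} = \frac{1}{6122940 - 6064640} = \frac{1}{58300}$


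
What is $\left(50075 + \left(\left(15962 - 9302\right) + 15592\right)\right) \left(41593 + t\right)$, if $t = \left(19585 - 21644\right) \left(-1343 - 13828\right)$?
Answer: $2262293233014$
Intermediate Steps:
$t = 31237089$ ($t = \left(-2059\right) \left(-15171\right) = 31237089$)
$\left(50075 + \left(\left(15962 - 9302\right) + 15592\right)\right) \left(41593 + t\right) = \left(50075 + \left(\left(15962 - 9302\right) + 15592\right)\right) \left(41593 + 31237089\right) = \left(50075 + \left(6660 + 15592\right)\right) 31278682 = \left(50075 + 22252\right) 31278682 = 72327 \cdot 31278682 = 2262293233014$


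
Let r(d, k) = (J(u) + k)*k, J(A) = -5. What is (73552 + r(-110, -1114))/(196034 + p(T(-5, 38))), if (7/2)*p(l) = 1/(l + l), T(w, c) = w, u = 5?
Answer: 46204130/6861189 ≈ 6.7341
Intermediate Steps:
r(d, k) = k*(-5 + k) (r(d, k) = (-5 + k)*k = k*(-5 + k))
p(l) = 1/(7*l) (p(l) = 2/(7*(l + l)) = 2/(7*((2*l))) = 2*(1/(2*l))/7 = 1/(7*l))
(73552 + r(-110, -1114))/(196034 + p(T(-5, 38))) = (73552 - 1114*(-5 - 1114))/(196034 + (⅐)/(-5)) = (73552 - 1114*(-1119))/(196034 + (⅐)*(-⅕)) = (73552 + 1246566)/(196034 - 1/35) = 1320118/(6861189/35) = 1320118*(35/6861189) = 46204130/6861189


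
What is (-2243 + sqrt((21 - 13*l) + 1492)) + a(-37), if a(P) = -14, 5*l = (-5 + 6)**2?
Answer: -2257 + 8*sqrt(590)/5 ≈ -2218.1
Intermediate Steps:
l = 1/5 (l = (-5 + 6)**2/5 = (1/5)*1**2 = (1/5)*1 = 1/5 ≈ 0.20000)
(-2243 + sqrt((21 - 13*l) + 1492)) + a(-37) = (-2243 + sqrt((21 - 13*1/5) + 1492)) - 14 = (-2243 + sqrt((21 - 13/5) + 1492)) - 14 = (-2243 + sqrt(92/5 + 1492)) - 14 = (-2243 + sqrt(7552/5)) - 14 = (-2243 + 8*sqrt(590)/5) - 14 = -2257 + 8*sqrt(590)/5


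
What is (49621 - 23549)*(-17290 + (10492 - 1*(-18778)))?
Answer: 312342560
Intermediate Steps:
(49621 - 23549)*(-17290 + (10492 - 1*(-18778))) = 26072*(-17290 + (10492 + 18778)) = 26072*(-17290 + 29270) = 26072*11980 = 312342560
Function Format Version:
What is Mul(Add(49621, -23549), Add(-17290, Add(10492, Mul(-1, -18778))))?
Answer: 312342560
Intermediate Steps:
Mul(Add(49621, -23549), Add(-17290, Add(10492, Mul(-1, -18778)))) = Mul(26072, Add(-17290, Add(10492, 18778))) = Mul(26072, Add(-17290, 29270)) = Mul(26072, 11980) = 312342560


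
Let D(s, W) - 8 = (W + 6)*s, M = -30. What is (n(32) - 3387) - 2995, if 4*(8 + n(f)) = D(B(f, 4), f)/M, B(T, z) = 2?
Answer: -63907/10 ≈ -6390.7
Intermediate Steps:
D(s, W) = 8 + s*(6 + W) (D(s, W) = 8 + (W + 6)*s = 8 + (6 + W)*s = 8 + s*(6 + W))
n(f) = -49/6 - f/60 (n(f) = -8 + ((8 + 6*2 + f*2)/(-30))/4 = -8 + ((8 + 12 + 2*f)*(-1/30))/4 = -8 + ((20 + 2*f)*(-1/30))/4 = -8 + (-⅔ - f/15)/4 = -8 + (-⅙ - f/60) = -49/6 - f/60)
(n(32) - 3387) - 2995 = ((-49/6 - 1/60*32) - 3387) - 2995 = ((-49/6 - 8/15) - 3387) - 2995 = (-87/10 - 3387) - 2995 = -33957/10 - 2995 = -63907/10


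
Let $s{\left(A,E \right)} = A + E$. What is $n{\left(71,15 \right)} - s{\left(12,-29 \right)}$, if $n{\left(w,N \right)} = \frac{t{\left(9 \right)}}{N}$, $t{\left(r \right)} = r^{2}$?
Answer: $\frac{112}{5} \approx 22.4$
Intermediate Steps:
$n{\left(w,N \right)} = \frac{81}{N}$ ($n{\left(w,N \right)} = \frac{9^{2}}{N} = \frac{81}{N}$)
$n{\left(71,15 \right)} - s{\left(12,-29 \right)} = \frac{81}{15} - \left(12 - 29\right) = 81 \cdot \frac{1}{15} - -17 = \frac{27}{5} + 17 = \frac{112}{5}$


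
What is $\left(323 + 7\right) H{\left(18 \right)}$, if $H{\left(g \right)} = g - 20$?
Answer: $-660$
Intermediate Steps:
$H{\left(g \right)} = -20 + g$
$\left(323 + 7\right) H{\left(18 \right)} = \left(323 + 7\right) \left(-20 + 18\right) = 330 \left(-2\right) = -660$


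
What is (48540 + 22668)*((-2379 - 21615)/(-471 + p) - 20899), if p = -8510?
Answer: -13363600019400/8981 ≈ -1.4880e+9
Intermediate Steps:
(48540 + 22668)*((-2379 - 21615)/(-471 + p) - 20899) = (48540 + 22668)*((-2379 - 21615)/(-471 - 8510) - 20899) = 71208*(-23994/(-8981) - 20899) = 71208*(-23994*(-1/8981) - 20899) = 71208*(23994/8981 - 20899) = 71208*(-187669925/8981) = -13363600019400/8981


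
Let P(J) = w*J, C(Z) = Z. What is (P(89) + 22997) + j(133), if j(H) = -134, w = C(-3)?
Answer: 22596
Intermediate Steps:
w = -3
P(J) = -3*J
(P(89) + 22997) + j(133) = (-3*89 + 22997) - 134 = (-267 + 22997) - 134 = 22730 - 134 = 22596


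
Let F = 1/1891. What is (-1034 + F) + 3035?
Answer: 3783892/1891 ≈ 2001.0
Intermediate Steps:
F = 1/1891 ≈ 0.00052882
(-1034 + F) + 3035 = (-1034 + 1/1891) + 3035 = -1955293/1891 + 3035 = 3783892/1891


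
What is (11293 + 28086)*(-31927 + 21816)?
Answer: -398161069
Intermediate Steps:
(11293 + 28086)*(-31927 + 21816) = 39379*(-10111) = -398161069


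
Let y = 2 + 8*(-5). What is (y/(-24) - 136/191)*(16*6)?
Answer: 15976/191 ≈ 83.644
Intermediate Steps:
y = -38 (y = 2 - 40 = -38)
(y/(-24) - 136/191)*(16*6) = (-38/(-24) - 136/191)*(16*6) = (-38*(-1/24) - 136*1/191)*96 = (19/12 - 136/191)*96 = (1997/2292)*96 = 15976/191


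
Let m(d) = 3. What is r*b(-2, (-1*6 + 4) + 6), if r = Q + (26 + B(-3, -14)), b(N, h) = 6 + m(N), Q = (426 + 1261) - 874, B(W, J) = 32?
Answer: 7839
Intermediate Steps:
Q = 813 (Q = 1687 - 874 = 813)
b(N, h) = 9 (b(N, h) = 6 + 3 = 9)
r = 871 (r = 813 + (26 + 32) = 813 + 58 = 871)
r*b(-2, (-1*6 + 4) + 6) = 871*9 = 7839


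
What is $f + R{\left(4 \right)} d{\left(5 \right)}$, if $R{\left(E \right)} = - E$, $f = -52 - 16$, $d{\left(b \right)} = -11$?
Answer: $-24$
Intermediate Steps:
$f = -68$ ($f = -52 - 16 = -68$)
$f + R{\left(4 \right)} d{\left(5 \right)} = -68 + \left(-1\right) 4 \left(-11\right) = -68 - -44 = -68 + 44 = -24$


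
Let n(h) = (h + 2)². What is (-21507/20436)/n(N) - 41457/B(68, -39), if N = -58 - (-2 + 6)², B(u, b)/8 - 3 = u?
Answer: -182999003431/2507251968 ≈ -72.988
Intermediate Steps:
B(u, b) = 24 + 8*u
N = -74 (N = -58 - 1*4² = -58 - 1*16 = -58 - 16 = -74)
n(h) = (2 + h)²
(-21507/20436)/n(N) - 41457/B(68, -39) = (-21507/20436)/((2 - 74)²) - 41457/(24 + 8*68) = (-21507*1/20436)/((-72)²) - 41457/(24 + 544) = -7169/6812/5184 - 41457/568 = -7169/6812*1/5184 - 41457*1/568 = -7169/35313408 - 41457/568 = -182999003431/2507251968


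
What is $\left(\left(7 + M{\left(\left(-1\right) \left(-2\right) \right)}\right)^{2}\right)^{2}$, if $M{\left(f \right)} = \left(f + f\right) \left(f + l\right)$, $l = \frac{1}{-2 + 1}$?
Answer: $14641$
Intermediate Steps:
$l = -1$ ($l = \frac{1}{-1} = -1$)
$M{\left(f \right)} = 2 f \left(-1 + f\right)$ ($M{\left(f \right)} = \left(f + f\right) \left(f - 1\right) = 2 f \left(-1 + f\right)$)
$\left(\left(7 + M{\left(\left(-1\right) \left(-2\right) \right)}\right)^{2}\right)^{2} = \left(\left(7 + 2 \left(\left(-1\right) \left(-2\right)\right) \left(-1 - -2\right)\right)^{2}\right)^{2} = \left(\left(7 + 2 \cdot 2 \left(-1 + 2\right)\right)^{2}\right)^{2} = \left(\left(7 + 2 \cdot 2 \cdot 1\right)^{2}\right)^{2} = \left(\left(7 + 4\right)^{2}\right)^{2} = \left(11^{2}\right)^{2} = 121^{2} = 14641$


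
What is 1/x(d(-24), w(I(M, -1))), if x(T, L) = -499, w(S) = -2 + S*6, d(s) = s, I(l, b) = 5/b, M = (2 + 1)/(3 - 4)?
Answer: -1/499 ≈ -0.0020040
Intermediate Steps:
M = -3 (M = 3/(-1) = 3*(-1) = -3)
w(S) = -2 + 6*S
1/x(d(-24), w(I(M, -1))) = 1/(-499) = -1/499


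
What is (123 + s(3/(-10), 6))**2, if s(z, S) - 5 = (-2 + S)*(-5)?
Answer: 11664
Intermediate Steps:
s(z, S) = 15 - 5*S (s(z, S) = 5 + (-2 + S)*(-5) = 5 + (10 - 5*S) = 15 - 5*S)
(123 + s(3/(-10), 6))**2 = (123 + (15 - 5*6))**2 = (123 + (15 - 30))**2 = (123 - 15)**2 = 108**2 = 11664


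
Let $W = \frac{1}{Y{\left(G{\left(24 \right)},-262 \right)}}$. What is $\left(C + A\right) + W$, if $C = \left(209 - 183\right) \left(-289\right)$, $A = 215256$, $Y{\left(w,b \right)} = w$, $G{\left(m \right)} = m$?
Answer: $\frac{4985809}{24} \approx 2.0774 \cdot 10^{5}$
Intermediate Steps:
$C = -7514$ ($C = 26 \left(-289\right) = -7514$)
$W = \frac{1}{24} \approx 0.041667$
$\left(C + A\right) + W = \left(-7514 + 215256\right) + \frac{1}{24} = 207742 + \frac{1}{24} = \frac{4985809}{24}$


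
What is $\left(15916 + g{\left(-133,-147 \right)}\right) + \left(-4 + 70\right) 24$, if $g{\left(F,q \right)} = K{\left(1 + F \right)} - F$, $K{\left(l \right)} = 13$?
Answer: $17646$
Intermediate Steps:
$g{\left(F,q \right)} = 13 - F$
$\left(15916 + g{\left(-133,-147 \right)}\right) + \left(-4 + 70\right) 24 = \left(15916 + \left(13 - -133\right)\right) + \left(-4 + 70\right) 24 = \left(15916 + \left(13 + 133\right)\right) + 66 \cdot 24 = \left(15916 + 146\right) + 1584 = 16062 + 1584 = 17646$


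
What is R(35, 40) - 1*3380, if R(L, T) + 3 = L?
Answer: -3348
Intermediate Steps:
R(L, T) = -3 + L
R(35, 40) - 1*3380 = (-3 + 35) - 1*3380 = 32 - 3380 = -3348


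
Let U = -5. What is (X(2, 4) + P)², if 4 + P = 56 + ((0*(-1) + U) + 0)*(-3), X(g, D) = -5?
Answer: 3844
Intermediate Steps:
P = 67 (P = -4 + (56 + ((0*(-1) - 5) + 0)*(-3)) = -4 + (56 + ((0 - 5) + 0)*(-3)) = -4 + (56 + (-5 + 0)*(-3)) = -4 + (56 - 5*(-3)) = -4 + (56 + 15) = -4 + 71 = 67)
(X(2, 4) + P)² = (-5 + 67)² = 62² = 3844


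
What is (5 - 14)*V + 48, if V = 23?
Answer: -159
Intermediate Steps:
(5 - 14)*V + 48 = (5 - 14)*23 + 48 = -9*23 + 48 = -207 + 48 = -159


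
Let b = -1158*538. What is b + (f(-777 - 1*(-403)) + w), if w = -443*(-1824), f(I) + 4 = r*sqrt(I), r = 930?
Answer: 185024 + 930*I*sqrt(374) ≈ 1.8502e+5 + 17985.0*I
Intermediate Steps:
f(I) = -4 + 930*sqrt(I)
w = 808032
b = -623004
b + (f(-777 - 1*(-403)) + w) = -623004 + ((-4 + 930*sqrt(-777 - 1*(-403))) + 808032) = -623004 + ((-4 + 930*sqrt(-777 + 403)) + 808032) = -623004 + ((-4 + 930*sqrt(-374)) + 808032) = -623004 + ((-4 + 930*(I*sqrt(374))) + 808032) = -623004 + ((-4 + 930*I*sqrt(374)) + 808032) = -623004 + (808028 + 930*I*sqrt(374)) = 185024 + 930*I*sqrt(374)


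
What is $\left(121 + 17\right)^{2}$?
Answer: $19044$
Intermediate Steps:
$\left(121 + 17\right)^{2} = 138^{2} = 19044$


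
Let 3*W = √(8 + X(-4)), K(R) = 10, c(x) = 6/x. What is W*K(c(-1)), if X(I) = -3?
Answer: 10*√5/3 ≈ 7.4536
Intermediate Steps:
W = √5/3 (W = √(8 - 3)/3 = √5/3 ≈ 0.74536)
W*K(c(-1)) = (√5/3)*10 = 10*√5/3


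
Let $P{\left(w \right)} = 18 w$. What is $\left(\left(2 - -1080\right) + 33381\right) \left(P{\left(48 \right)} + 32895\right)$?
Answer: $1163436417$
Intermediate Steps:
$\left(\left(2 - -1080\right) + 33381\right) \left(P{\left(48 \right)} + 32895\right) = \left(\left(2 - -1080\right) + 33381\right) \left(18 \cdot 48 + 32895\right) = \left(\left(2 + 1080\right) + 33381\right) \left(864 + 32895\right) = \left(1082 + 33381\right) 33759 = 34463 \cdot 33759 = 1163436417$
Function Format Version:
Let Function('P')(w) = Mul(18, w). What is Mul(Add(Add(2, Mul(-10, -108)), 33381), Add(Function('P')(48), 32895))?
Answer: 1163436417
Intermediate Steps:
Mul(Add(Add(2, Mul(-10, -108)), 33381), Add(Function('P')(48), 32895)) = Mul(Add(Add(2, Mul(-10, -108)), 33381), Add(Mul(18, 48), 32895)) = Mul(Add(Add(2, 1080), 33381), Add(864, 32895)) = Mul(Add(1082, 33381), 33759) = Mul(34463, 33759) = 1163436417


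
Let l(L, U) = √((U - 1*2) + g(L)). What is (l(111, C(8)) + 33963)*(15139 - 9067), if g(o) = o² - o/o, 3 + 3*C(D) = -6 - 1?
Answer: 206223336 + 8096*√6927 ≈ 2.0690e+8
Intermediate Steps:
C(D) = -10/3 (C(D) = -1 + (-6 - 1)/3 = -1 + (⅓)*(-7) = -1 - 7/3 = -10/3)
g(o) = -1 + o² (g(o) = o² - 1*1 = o² - 1 = -1 + o²)
l(L, U) = √(-3 + U + L²) (l(L, U) = √((U - 1*2) + (-1 + L²)) = √((U - 2) + (-1 + L²)) = √((-2 + U) + (-1 + L²)) = √(-3 + U + L²))
(l(111, C(8)) + 33963)*(15139 - 9067) = (√(-3 - 10/3 + 111²) + 33963)*(15139 - 9067) = (√(-3 - 10/3 + 12321) + 33963)*6072 = (√(36944/3) + 33963)*6072 = (4*√6927/3 + 33963)*6072 = (33963 + 4*√6927/3)*6072 = 206223336 + 8096*√6927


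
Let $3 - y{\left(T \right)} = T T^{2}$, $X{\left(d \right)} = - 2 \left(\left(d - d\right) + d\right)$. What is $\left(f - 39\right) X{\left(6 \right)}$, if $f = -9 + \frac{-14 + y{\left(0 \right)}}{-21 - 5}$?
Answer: $\frac{7422}{13} \approx 570.92$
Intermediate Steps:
$X{\left(d \right)} = - 2 d$ ($X{\left(d \right)} = - 2 \left(0 + d\right) = - 2 d$)
$y{\left(T \right)} = 3 - T^{3}$ ($y{\left(T \right)} = 3 - T T^{2} = 3 - T^{3}$)
$f = - \frac{223}{26}$ ($f = -9 + \frac{-14 + \left(3 - 0^{3}\right)}{-21 - 5} = -9 + \frac{-14 + \left(3 - 0\right)}{-26} = -9 + \left(-14 + \left(3 + 0\right)\right) \left(- \frac{1}{26}\right) = -9 + \left(-14 + 3\right) \left(- \frac{1}{26}\right) = -9 - - \frac{11}{26} = -9 + \frac{11}{26} = - \frac{223}{26} \approx -8.5769$)
$\left(f - 39\right) X{\left(6 \right)} = \left(- \frac{223}{26} - 39\right) \left(\left(-2\right) 6\right) = \left(- \frac{1237}{26}\right) \left(-12\right) = \frac{7422}{13}$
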